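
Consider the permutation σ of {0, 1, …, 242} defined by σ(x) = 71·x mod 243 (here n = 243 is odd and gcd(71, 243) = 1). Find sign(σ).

Start at x=125: 125 → 127 → 26 → 145 → 89 → 1 → 71 → … (one orbit).
The orbit structure of x ↦ 71x mod 243: 14 orbits of sizes [54, 54, 54, 18, 18, 18, 6, 6, 6, 2, 2, 2, 2, 1].
n − c = 243 − 14 = 229; sign = (−1)^229 = -1.
Check: (71/243) = -1 by Zolotarev.

-1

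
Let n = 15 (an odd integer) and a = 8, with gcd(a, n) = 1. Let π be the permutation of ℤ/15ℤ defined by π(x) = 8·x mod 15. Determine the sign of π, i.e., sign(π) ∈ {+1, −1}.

+1

Orbit of 4 under x↦8x: [4, 2, 1, 8]… (length divides ord_15(8)).
Cycle lengths of π_8 on ℤ/15ℤ: [4, 4, 4, 2, 1]; 5 cycles in total.
n − c = 15 − 5 = 10; sign = (−1)^10 = +1.
The Jacobi symbol (8|15) = +1 (Zolotarev) agrees.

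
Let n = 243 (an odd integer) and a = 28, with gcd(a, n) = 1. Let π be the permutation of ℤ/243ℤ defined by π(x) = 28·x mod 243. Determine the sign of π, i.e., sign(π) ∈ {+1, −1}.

Trace 28: π^k(28) = [28, 55, 82, 109, 136, 163, 190] for k=0..6.
Cycle type of π: 9×18 + 3×18 + 1×27; total 63 cycles.
With 63 cycles on 243 points, sign = (−1)^{243−63} = +1.

+1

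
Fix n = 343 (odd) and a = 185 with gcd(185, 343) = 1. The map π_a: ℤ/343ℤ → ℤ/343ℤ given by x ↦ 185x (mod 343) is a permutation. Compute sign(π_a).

-1

Orbit of 125 under x↦185x: [125, 144, 229, 176, 318, 177, 160]… (length divides ord_343(185)).
Cycle type of π: 294 + 42 + 6 + 1; total 4 cycles.
sign(π) = (−1)^{n − #cycles} = (−1)^{343−4} = (−1)^339 = -1.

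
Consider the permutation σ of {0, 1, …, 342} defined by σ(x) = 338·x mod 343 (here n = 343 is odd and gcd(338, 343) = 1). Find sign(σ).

+1

Orbit of 289 under x↦338x: [289, 270, 22, 233, 207, 337, 30]… (length divides ord_343(338)).
7 cycles of lengths [147, 147, 21, 21, 3, 3, 1].
7 cycles on 343: each ℓ→(−1)^(ℓ−1), product (−1)^336 = +1.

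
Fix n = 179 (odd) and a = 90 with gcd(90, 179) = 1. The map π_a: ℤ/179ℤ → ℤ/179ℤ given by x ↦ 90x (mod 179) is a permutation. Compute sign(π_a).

-1

Trace 151: π^k(151) = [151, 165, 172, 86, 43, 111, 145] for k=0..6.
2 cycles of lengths [178, 1].
2 cycles on 179: each ℓ→(−1)^(ℓ−1), product (−1)^177 = -1.
(90|179)_J = -1 (Zolotarev's lemma cross-check).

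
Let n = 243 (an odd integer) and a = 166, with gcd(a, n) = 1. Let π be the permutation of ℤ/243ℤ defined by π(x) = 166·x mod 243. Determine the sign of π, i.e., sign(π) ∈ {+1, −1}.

+1

Start at x=37: 37 → 67 → 187 → 181 → 157 → 61 → 163 → … (one orbit).
Decompose π into cycles: lengths [81, 81, 27, 27, 9, 9, 3, 3, 1, 1, 1] (11 cycles, including the fixed point 0).
Σ(ℓ_i−1) = 243−11 = 232; sign = (−1)^232 = +1.
Check: (166/243) = +1 by Zolotarev.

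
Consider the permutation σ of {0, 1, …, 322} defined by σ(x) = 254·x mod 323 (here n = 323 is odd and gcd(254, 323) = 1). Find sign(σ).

Start at x=254: 254 → 239 → 305 → 273 → 220 → 1 → 254 (one orbit).
Decompose π into cycles: lengths [6, 6, 6, 6, 6, 6, 6, 6, 6, 6, 6, 6, 6, 6, 6, 6, 6, 6, 6, 6, 6, 6, 6, 6, 6, 6, 6, 6, 6, 6, 6, 6, 6, 6, 6, 6, 6, 6, 6, 6, 6, 6, 6, 6, 6, 6, 6, 6, 3, 3, 3, 3, 3, 3, 2, 2, 2, 2, 2, 2, 2, 2, 1] (63 cycles, including the fixed point 0).
sign(π) = (−1)^{n − #cycles} = (−1)^{323−63} = (−1)^260 = +1.
The Jacobi symbol (254|323) = +1 (Zolotarev) agrees.

+1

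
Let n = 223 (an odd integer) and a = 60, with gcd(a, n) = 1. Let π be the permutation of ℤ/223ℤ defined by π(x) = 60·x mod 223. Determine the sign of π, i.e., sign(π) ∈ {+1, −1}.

+1

Orbit of 120 under x↦60x: [120, 64, 49, 41, 7, 197, 1]… (length divides ord_223(60)).
Cycle type of π: 37×6 + 1; total 7 cycles.
sign(π) = (−1)^{n − #cycles} = (−1)^{223−7} = (−1)^216 = +1.
(60|223)_J = +1 (Zolotarev's lemma cross-check).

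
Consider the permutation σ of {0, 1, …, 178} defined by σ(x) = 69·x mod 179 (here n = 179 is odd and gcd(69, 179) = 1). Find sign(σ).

Orbit of 108 under x↦69x: [108, 113, 100, 98, 139, 104, 16]… (length divides ord_179(69)).
2 cycles of lengths [178, 1].
179 − 2 = 177 transpositions; sign(π) = (−1)^177 = -1.

-1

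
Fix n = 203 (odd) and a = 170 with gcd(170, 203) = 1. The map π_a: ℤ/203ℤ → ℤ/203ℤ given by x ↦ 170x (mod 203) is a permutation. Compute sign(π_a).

+1

Trace 123: π^k(123) = [123, 1, 170, 74, 197, 198, 165] for k=0..6.
The orbit structure of x ↦ 170x mod 203: 15 orbits of sizes [21, 21, 21, 21, 21, 21, 21, 21, 7, 7, 7, 7, 3, 3, 1].
n − c = 203 − 15 = 188; sign = (−1)^188 = +1.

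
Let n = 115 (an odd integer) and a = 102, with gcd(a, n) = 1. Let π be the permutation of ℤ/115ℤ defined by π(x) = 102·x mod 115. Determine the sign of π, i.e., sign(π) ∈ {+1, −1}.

+1

Start at x=9: 9 → 113 → 26 → 7 → 24 → 33 → 31 → … (one orbit).
Cycle lengths of π_102 on ℤ/115ℤ: [44, 44, 22, 4, 1]; 5 cycles in total.
115 − 5 = 110 transpositions; sign(π) = (−1)^110 = +1.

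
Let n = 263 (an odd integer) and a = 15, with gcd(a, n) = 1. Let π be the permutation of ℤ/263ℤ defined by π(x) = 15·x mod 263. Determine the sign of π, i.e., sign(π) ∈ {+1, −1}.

-1

Start at x=65: 65 → 186 → 160 → 33 → 232 → 61 → 126 → … (one orbit).
π_15 has 2 disjoint cycles with lengths [262, 1] on {0,…,262}.
With 2 cycles on 263 points, sign = (−1)^{263−2} = -1.
(15|263)_J = -1 (Zolotarev's lemma cross-check).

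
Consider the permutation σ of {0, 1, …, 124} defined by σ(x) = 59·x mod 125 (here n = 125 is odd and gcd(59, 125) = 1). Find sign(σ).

Start at x=104: 104 → 11 → 24 → 41 → 44 → 96 → 39 → … (one orbit).
π_59 has 7 disjoint cycles with lengths [50, 50, 10, 10, 2, 2, 1] on {0,…,124}.
Σ(ℓ_i−1) = 125−7 = 118; sign = (−1)^118 = +1.

+1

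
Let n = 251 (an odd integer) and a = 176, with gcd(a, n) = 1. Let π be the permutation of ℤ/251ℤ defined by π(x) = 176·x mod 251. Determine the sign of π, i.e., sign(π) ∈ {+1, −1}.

-1

Start at x=124: 124 → 238 → 222 → 167 → 25 → 133 → 65 → … (one orbit).
π_176 has 2 disjoint cycles with lengths [250, 1] on {0,…,250}.
251 − 2 = 249 transpositions; sign(π) = (−1)^249 = -1.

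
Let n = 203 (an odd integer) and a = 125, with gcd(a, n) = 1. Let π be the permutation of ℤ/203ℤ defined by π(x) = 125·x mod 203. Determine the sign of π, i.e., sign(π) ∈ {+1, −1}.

-1

Trace 13: π^k(13) = [13, 1, 125, 197, 62, 36, 34] for k=0..6.
π_125 has 18 disjoint cycles with lengths [14, 14, 14, 14, 14, 14, 14, 14, 14, 14, 14, 14, 14, 14, 2, 2, 2, 1] on {0,…,202}.
With 18 cycles on 203 points, sign = (−1)^{203−18} = -1.
Via Zolotarev, sign(π_{125}) = (125|203) = -1.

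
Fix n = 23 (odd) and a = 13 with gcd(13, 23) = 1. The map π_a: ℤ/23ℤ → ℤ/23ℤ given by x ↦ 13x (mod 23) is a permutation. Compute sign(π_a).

+1

Trace 16: π^k(16) = [16, 1, 13, 8, 12, 18, 4] for k=0..6.
Cycle lengths of π_13 on ℤ/23ℤ: [11, 11, 1]; 3 cycles in total.
With 3 cycles on 23 points, sign = (−1)^{23−3} = +1.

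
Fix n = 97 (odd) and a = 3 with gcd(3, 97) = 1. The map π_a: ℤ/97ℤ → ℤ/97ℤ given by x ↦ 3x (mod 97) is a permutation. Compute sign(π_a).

+1

Trace 86: π^k(86) = [86, 64, 95, 91, 79, 43, 32] for k=0..6.
The orbit structure of x ↦ 3x mod 97: 3 orbits of sizes [48, 48, 1].
Σ(ℓ_i−1) = 97−3 = 94; sign = (−1)^94 = +1.
Check: (3/97) = +1 by Zolotarev.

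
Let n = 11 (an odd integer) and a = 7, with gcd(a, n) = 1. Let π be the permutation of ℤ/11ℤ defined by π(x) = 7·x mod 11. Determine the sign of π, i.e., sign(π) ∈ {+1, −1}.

-1

Start at x=9: 9 → 8 → 1 → 7 → 5 → 2 → 3 → … (one orbit).
Cycle type of π: 10 + 1; total 2 cycles.
sign(π) = (−1)^{n − #cycles} = (−1)^{11−2} = (−1)^9 = -1.
The Jacobi symbol (7|11) = -1 (Zolotarev) agrees.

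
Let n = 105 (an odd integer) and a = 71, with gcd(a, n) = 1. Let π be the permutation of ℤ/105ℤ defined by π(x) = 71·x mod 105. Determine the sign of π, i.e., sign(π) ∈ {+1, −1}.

-1

Orbit of 1 under x↦71x: [1, 71]… (length divides ord_105(71)).
Cycle lengths of π_71 on ℤ/105ℤ: [2, 2, 2, 2, 2, 2, 2, 2, 2, 2, 2, 2, 2, 2, 2, 2, 2, 2, 2, 2, 2, 2, 2, 2, 2, 2, 2, 2, 2, 2, 2, 2, 2, 2, 2, 1, 1, 1, 1, 1, 1, 1, 1, 1, 1, 1, 1, 1, 1, 1, 1, 1, 1, 1, 1, 1, 1, 1, 1, 1, 1, 1, 1, 1, 1, 1, 1, 1, 1, 1]; 70 cycles in total.
70 cycles on 105: each ℓ→(−1)^(ℓ−1), product (−1)^35 = -1.
Zolotarev: (71|105) = -1, matching the cycle-count sign.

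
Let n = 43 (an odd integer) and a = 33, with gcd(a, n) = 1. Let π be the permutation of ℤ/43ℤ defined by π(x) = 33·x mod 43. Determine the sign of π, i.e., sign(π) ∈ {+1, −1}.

Trace 32: π^k(32) = [32, 24, 18, 35, 37, 17, 2] for k=0..6.
The orbit structure of x ↦ 33x mod 43: 2 orbits of sizes [42, 1].
sign(π) = (−1)^{n − #cycles} = (−1)^{43−2} = (−1)^41 = -1.

-1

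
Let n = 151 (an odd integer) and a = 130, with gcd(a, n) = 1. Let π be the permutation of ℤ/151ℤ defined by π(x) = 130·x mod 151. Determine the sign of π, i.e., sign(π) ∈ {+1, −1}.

Orbit of 72 under x↦130x: [72, 149, 42, 24, 100, 14, 8]… (length divides ord_151(130)).
The orbit structure of x ↦ 130x mod 151: 2 orbits of sizes [150, 1].
2 cycles on 151: each ℓ→(−1)^(ℓ−1), product (−1)^149 = -1.

-1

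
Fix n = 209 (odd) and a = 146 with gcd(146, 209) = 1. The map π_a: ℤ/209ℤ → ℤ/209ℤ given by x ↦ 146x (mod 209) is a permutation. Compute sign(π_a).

-1

Start at x=49: 49 → 48 → 111 → 113 → 196 → 192 → 26 → … (one orbit).
π_146 has 6 disjoint cycles with lengths [90, 90, 18, 5, 5, 1] on {0,…,208}.
With 6 cycles on 209 points, sign = (−1)^{209−6} = -1.
(146|209)_J = -1 (Zolotarev's lemma cross-check).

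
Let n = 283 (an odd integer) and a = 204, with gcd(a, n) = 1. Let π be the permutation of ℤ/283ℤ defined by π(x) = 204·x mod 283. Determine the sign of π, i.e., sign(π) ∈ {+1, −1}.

Trace 181: π^k(181) = [181, 134, 168, 29, 256, 152, 161] for k=0..6.
The orbit structure of x ↦ 204x mod 283: 7 orbits of sizes [47, 47, 47, 47, 47, 47, 1].
n − c = 283 − 7 = 276; sign = (−1)^276 = +1.
The Jacobi symbol (204|283) = +1 (Zolotarev) agrees.

+1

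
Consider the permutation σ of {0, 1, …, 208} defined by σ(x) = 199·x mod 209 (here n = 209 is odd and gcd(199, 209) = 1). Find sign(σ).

+1

Start at x=177: 177 → 111 → 144 → 23 → 188 → 1 → 199 → … (one orbit).
Decompose π into cycles: lengths [9, 9, 9, 9, 9, 9, 9, 9, 9, 9, 9, 9, 9, 9, 9, 9, 9, 9, 9, 9, 9, 9, 1, 1, 1, 1, 1, 1, 1, 1, 1, 1, 1] (33 cycles, including the fixed point 0).
Σ(ℓ_i−1) = 209−33 = 176; sign = (−1)^176 = +1.
Zolotarev: (199|209) = +1, matching the cycle-count sign.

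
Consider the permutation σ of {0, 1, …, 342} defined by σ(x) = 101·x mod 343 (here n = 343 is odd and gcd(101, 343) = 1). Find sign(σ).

Start at x=92: 92 → 31 → 44 → 328 → 200 → 306 → 36 → … (one orbit).
π_101 has 4 disjoint cycles with lengths [294, 42, 6, 1] on {0,…,342}.
4 cycles on 343: each ℓ→(−1)^(ℓ−1), product (−1)^339 = -1.

-1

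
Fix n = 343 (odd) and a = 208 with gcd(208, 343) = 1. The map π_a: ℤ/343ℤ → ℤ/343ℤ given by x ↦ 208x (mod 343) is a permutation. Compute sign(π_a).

Trace 216: π^k(216) = [216, 338, 332, 113, 180, 53, 48] for k=0..6.
Cycle type of π: 294 + 42 + 6 + 1; total 4 cycles.
With 4 cycles on 343 points, sign = (−1)^{343−4} = -1.

-1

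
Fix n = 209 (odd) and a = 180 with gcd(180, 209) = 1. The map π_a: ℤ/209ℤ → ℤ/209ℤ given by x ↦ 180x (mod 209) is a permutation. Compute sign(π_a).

Start at x=45: 45 → 158 → 16 → 163 → 80 → 188 → 191 → … (one orbit).
9 cycles of lengths [45, 45, 45, 45, 9, 9, 5, 5, 1].
n − c = 209 − 9 = 200; sign = (−1)^200 = +1.
Check: (180/209) = +1 by Zolotarev.

+1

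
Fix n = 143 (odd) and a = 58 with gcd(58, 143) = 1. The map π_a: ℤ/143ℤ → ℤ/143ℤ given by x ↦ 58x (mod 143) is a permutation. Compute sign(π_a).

Orbit of 67 under x↦58x: [67, 25, 20, 16, 70, 56, 102]… (length divides ord_143(58)).
6 cycles of lengths [60, 60, 12, 5, 5, 1].
Σ(ℓ_i−1) = 143−6 = 137; sign = (−1)^137 = -1.
(58|143)_J = -1 (Zolotarev's lemma cross-check).

-1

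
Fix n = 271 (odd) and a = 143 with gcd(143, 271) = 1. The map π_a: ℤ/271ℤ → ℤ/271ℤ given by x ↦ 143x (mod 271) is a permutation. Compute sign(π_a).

-1

Start at x=184: 184 → 25 → 52 → 119 → 215 → 122 → 102 → … (one orbit).
Cycle type of π: 270 + 1; total 2 cycles.
With 2 cycles on 271 points, sign = (−1)^{271−2} = -1.
Zolotarev: (143|271) = -1, matching the cycle-count sign.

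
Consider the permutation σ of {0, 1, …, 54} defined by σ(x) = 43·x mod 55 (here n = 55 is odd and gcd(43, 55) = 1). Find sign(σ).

Trace 34: π^k(34) = [34, 32, 1, 43] for k=0..3.
Decompose π into cycles: lengths [4, 4, 4, 4, 4, 4, 4, 4, 4, 4, 4, 2, 2, 2, 2, 2, 1] (17 cycles, including the fixed point 0).
With 17 cycles on 55 points, sign = (−1)^{55−17} = +1.

+1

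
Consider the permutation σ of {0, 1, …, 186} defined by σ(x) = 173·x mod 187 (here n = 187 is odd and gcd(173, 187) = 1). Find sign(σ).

Trace 79: π^k(79) = [79, 16, 150, 144, 41, 174, 182] for k=0..6.
Cycle lengths of π_173 on ℤ/187ℤ: [80, 80, 16, 10, 1]; 5 cycles in total.
187 − 5 = 182 transpositions; sign(π) = (−1)^182 = +1.

+1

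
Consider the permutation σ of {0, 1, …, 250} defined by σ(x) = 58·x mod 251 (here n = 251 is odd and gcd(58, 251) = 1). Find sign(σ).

+1

Start at x=164: 164 → 225 → 249 → 135 → 49 → 81 → 180 → … (one orbit).
Decompose π into cycles: lengths [125, 125, 1] (3 cycles, including the fixed point 0).
sign(π) = (−1)^{n − #cycles} = (−1)^{251−3} = (−1)^248 = +1.
Check: (58/251) = +1 by Zolotarev.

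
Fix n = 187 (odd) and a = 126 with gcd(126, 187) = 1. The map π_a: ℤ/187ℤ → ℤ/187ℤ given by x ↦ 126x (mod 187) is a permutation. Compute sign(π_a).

Trace 23: π^k(23) = [23, 93, 124, 103, 75, 100, 71] for k=0..6.
π_126 has 6 disjoint cycles with lengths [80, 80, 16, 5, 5, 1] on {0,…,186}.
187 − 6 = 181 transpositions; sign(π) = (−1)^181 = -1.

-1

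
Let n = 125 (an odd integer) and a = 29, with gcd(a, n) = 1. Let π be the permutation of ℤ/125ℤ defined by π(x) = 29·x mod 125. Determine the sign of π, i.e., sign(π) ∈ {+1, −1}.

+1

Orbit of 96 under x↦29x: [96, 34, 111, 94, 101, 54, 66]… (length divides ord_125(29)).
The orbit structure of x ↦ 29x mod 125: 7 orbits of sizes [50, 50, 10, 10, 2, 2, 1].
7 cycles on 125: each ℓ→(−1)^(ℓ−1), product (−1)^118 = +1.
(29|125)_J = +1 (Zolotarev's lemma cross-check).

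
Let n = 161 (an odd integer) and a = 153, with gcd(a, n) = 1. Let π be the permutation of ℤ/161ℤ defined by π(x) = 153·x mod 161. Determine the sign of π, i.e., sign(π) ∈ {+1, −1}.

Start at x=132: 132 → 71 → 76 → 36 → 34 → 50 → 83 → … (one orbit).
The orbit structure of x ↦ 153x mod 161: 11 orbits of sizes [22, 22, 22, 22, 22, 22, 22, 2, 2, 2, 1].
n − c = 161 − 11 = 150; sign = (−1)^150 = +1.
Zolotarev: (153|161) = +1, matching the cycle-count sign.

+1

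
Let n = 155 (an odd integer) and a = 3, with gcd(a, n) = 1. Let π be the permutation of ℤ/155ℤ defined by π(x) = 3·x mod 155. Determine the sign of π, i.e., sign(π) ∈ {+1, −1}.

Trace 12: π^k(12) = [12, 36, 108, 14, 42, 126, 68] for k=0..6.
π_3 has 5 disjoint cycles with lengths [60, 60, 30, 4, 1] on {0,…,154}.
Σ(ℓ_i−1) = 155−5 = 150; sign = (−1)^150 = +1.

+1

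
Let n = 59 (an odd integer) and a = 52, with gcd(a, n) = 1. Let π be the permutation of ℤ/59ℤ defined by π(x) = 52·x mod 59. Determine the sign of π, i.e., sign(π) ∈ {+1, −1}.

Trace 55: π^k(55) = [55, 28, 40, 15, 13, 27, 47] for k=0..6.
Decompose π into cycles: lengths [58, 1] (2 cycles, including the fixed point 0).
n − c = 59 − 2 = 57; sign = (−1)^57 = -1.
The Jacobi symbol (52|59) = -1 (Zolotarev) agrees.

-1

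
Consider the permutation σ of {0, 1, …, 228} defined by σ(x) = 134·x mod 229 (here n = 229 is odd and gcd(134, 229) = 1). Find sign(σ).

+1

Trace 134: π^k(134) = [134, 94, 1] for k=0..2.
The orbit structure of x ↦ 134x mod 229: 77 orbits of sizes [3, 3, 3, 3, 3, 3, 3, 3, 3, 3, 3, 3, 3, 3, 3, 3, 3, 3, 3, 3, 3, 3, 3, 3, 3, 3, 3, 3, 3, 3, 3, 3, 3, 3, 3, 3, 3, 3, 3, 3, 3, 3, 3, 3, 3, 3, 3, 3, 3, 3, 3, 3, 3, 3, 3, 3, 3, 3, 3, 3, 3, 3, 3, 3, 3, 3, 3, 3, 3, 3, 3, 3, 3, 3, 3, 3, 1].
77 cycles on 229: each ℓ→(−1)^(ℓ−1), product (−1)^152 = +1.
(134|229)_J = +1 (Zolotarev's lemma cross-check).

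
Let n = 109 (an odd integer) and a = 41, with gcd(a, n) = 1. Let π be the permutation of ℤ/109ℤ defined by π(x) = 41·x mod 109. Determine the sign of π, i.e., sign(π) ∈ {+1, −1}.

-1

Orbit of 45 under x↦41x: [45, 101, 108, 68, 63, 76, 64]… (length divides ord_109(41)).
Cycle type of π: 12×9 + 1; total 10 cycles.
n − c = 109 − 10 = 99; sign = (−1)^99 = -1.
Check: (41/109) = -1 by Zolotarev.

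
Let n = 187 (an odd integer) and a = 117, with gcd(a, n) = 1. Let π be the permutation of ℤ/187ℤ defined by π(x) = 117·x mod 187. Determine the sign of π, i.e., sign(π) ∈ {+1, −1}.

-1

Start at x=128: 128 → 16 → 2 → 47 → 76 → 103 → 83 → … (one orbit).
8 cycles of lengths [40, 40, 40, 40, 10, 8, 8, 1].
n − c = 187 − 8 = 179; sign = (−1)^179 = -1.
Zolotarev: (117|187) = -1, matching the cycle-count sign.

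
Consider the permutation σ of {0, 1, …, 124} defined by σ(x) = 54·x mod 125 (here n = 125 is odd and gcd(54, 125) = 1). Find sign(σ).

Orbit of 116 under x↦54x: [116, 14, 6, 74, 121, 34, 86]… (length divides ord_125(54)).
Cycle lengths of π_54 on ℤ/125ℤ: [50, 50, 10, 10, 2, 2, 1]; 7 cycles in total.
125 − 7 = 118 transpositions; sign(π) = (−1)^118 = +1.
(54|125)_J = +1 (Zolotarev's lemma cross-check).

+1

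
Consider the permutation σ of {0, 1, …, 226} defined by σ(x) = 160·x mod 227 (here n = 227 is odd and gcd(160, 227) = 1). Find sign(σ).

+1

Start at x=3: 3 → 26 → 74 → 36 → 85 → 207 → 205 → … (one orbit).
Cycle lengths of π_160 on ℤ/227ℤ: [113, 113, 1]; 3 cycles in total.
sign(π) = (−1)^{n − #cycles} = (−1)^{227−3} = (−1)^224 = +1.
Zolotarev: (160|227) = +1, matching the cycle-count sign.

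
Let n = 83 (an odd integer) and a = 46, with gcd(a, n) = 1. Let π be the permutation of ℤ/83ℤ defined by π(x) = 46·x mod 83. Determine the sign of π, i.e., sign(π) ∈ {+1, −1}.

-1

Trace 22: π^k(22) = [22, 16, 72, 75, 47, 4, 18] for k=0..6.
The orbit structure of x ↦ 46x mod 83: 2 orbits of sizes [82, 1].
83 − 2 = 81 transpositions; sign(π) = (−1)^81 = -1.
Zolotarev: (46|83) = -1, matching the cycle-count sign.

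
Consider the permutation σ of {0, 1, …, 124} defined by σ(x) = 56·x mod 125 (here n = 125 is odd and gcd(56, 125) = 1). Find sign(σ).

Start at x=46: 46 → 76 → 6 → 86 → 66 → 71 → 101 → … (one orbit).
π_56 has 13 disjoint cycles with lengths [25, 25, 25, 25, 5, 5, 5, 5, 1, 1, 1, 1, 1] on {0,…,124}.
125 − 13 = 112 transpositions; sign(π) = (−1)^112 = +1.
The Jacobi symbol (56|125) = +1 (Zolotarev) agrees.

+1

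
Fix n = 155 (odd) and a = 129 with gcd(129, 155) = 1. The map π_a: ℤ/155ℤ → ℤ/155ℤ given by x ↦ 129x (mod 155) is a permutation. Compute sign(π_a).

Orbit of 94 under x↦129x: [94, 36, 149, 1, 129, 56]… (length divides ord_155(129)).
Decompose π into cycles: lengths [6, 6, 6, 6, 6, 6, 6, 6, 6, 6, 6, 6, 6, 6, 6, 6, 6, 6, 6, 6, 3, 3, 3, 3, 3, 3, 3, 3, 3, 3, 2, 2, 1] (33 cycles, including the fixed point 0).
33 cycles on 155: each ℓ→(−1)^(ℓ−1), product (−1)^122 = +1.

+1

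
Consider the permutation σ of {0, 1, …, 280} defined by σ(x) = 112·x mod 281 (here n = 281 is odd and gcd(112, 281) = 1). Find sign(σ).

Orbit of 9 under x↦112x: [9, 165, 215, 195, 203, 256, 10]… (length divides ord_281(112)).
Cycle type of π: 140×2 + 1; total 3 cycles.
3 cycles on 281: each ℓ→(−1)^(ℓ−1), product (−1)^278 = +1.
Check: (112/281) = +1 by Zolotarev.

+1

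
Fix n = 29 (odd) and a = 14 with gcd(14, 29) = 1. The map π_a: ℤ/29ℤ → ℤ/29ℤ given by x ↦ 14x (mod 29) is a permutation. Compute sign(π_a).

-1

Orbit of 4 under x↦14x: [4, 27, 1, 14, 22, 18, 20]… (length divides ord_29(14)).
The orbit structure of x ↦ 14x mod 29: 2 orbits of sizes [28, 1].
sign(π) = (−1)^{n − #cycles} = (−1)^{29−2} = (−1)^27 = -1.
Zolotarev: (14|29) = -1, matching the cycle-count sign.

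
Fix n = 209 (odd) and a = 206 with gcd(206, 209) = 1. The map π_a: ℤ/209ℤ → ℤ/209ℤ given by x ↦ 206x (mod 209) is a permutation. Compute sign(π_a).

-1

Start at x=195: 195 → 42 → 83 → 169 → 120 → 58 → 35 → … (one orbit).
Cycle type of π: 90×2 + 10 + 9×2 + 1; total 6 cycles.
Σ(ℓ_i−1) = 209−6 = 203; sign = (−1)^203 = -1.
Check: (206/209) = -1 by Zolotarev.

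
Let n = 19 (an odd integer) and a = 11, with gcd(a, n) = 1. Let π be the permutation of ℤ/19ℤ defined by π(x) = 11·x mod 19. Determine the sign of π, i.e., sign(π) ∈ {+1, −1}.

Trace 7: π^k(7) = [7, 1, 11] for k=0..2.
π_11 has 7 disjoint cycles with lengths [3, 3, 3, 3, 3, 3, 1] on {0,…,18}.
7 cycles on 19: each ℓ→(−1)^(ℓ−1), product (−1)^12 = +1.
The Jacobi symbol (11|19) = +1 (Zolotarev) agrees.

+1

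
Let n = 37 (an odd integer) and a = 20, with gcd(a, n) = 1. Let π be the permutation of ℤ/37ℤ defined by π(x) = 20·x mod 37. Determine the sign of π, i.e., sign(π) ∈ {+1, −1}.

-1

Start at x=20: 20 → 30 → 8 → 12 → 18 → 27 → 22 → … (one orbit).
2 cycles of lengths [36, 1].
37 − 2 = 35 transpositions; sign(π) = (−1)^35 = -1.
(20|37)_J = -1 (Zolotarev's lemma cross-check).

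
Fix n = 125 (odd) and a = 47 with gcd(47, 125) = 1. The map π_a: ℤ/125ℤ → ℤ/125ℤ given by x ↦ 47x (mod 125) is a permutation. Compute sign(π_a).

Trace 37: π^k(37) = [37, 114, 108, 76, 72, 9, 48] for k=0..6.
Cycle type of π: 100 + 20 + 4 + 1; total 4 cycles.
sign(π) = (−1)^{n − #cycles} = (−1)^{125−4} = (−1)^121 = -1.
(47|125)_J = -1 (Zolotarev's lemma cross-check).

-1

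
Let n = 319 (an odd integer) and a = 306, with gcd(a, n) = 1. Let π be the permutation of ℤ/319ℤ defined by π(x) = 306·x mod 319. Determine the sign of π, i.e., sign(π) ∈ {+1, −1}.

Orbit of 181 under x↦306x: [181, 199, 284, 136, 146, 16, 111]… (length divides ord_319(306)).
Cycle lengths of π_306 on ℤ/319ℤ: [35, 35, 35, 35, 35, 35, 35, 35, 7, 7, 7, 7, 5, 5, 1]; 15 cycles in total.
With 15 cycles on 319 points, sign = (−1)^{319−15} = +1.
Zolotarev: (306|319) = +1, matching the cycle-count sign.

+1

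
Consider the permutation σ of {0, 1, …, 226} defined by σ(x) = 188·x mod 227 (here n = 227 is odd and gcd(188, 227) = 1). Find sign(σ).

Trace 210: π^k(210) = [210, 209, 21, 89, 161, 77, 175] for k=0..6.
Decompose π into cycles: lengths [113, 113, 1] (3 cycles, including the fixed point 0).
With 3 cycles on 227 points, sign = (−1)^{227−3} = +1.

+1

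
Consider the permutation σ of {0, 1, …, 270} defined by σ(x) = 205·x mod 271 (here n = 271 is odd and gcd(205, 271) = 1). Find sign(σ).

+1

Trace 61: π^k(61) = [61, 39, 136, 238, 10, 153, 200] for k=0..6.
3 cycles of lengths [135, 135, 1].
Σ(ℓ_i−1) = 271−3 = 268; sign = (−1)^268 = +1.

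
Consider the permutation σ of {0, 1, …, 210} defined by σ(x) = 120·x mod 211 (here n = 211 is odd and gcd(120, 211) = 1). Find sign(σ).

Trace 69: π^k(69) = [69, 51, 1, 120, 52, 121, 172] for k=0..6.
Cycle type of π: 105×2 + 1; total 3 cycles.
n − c = 211 − 3 = 208; sign = (−1)^208 = +1.
Via Zolotarev, sign(π_{120}) = (120|211) = +1.

+1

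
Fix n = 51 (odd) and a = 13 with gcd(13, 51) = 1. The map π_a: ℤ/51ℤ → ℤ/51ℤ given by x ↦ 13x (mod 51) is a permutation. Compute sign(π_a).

Orbit of 16 under x↦13x: [16, 4, 1, 13]… (length divides ord_51(13)).
15 cycles of lengths [4, 4, 4, 4, 4, 4, 4, 4, 4, 4, 4, 4, 1, 1, 1].
sign(π) = (−1)^{n − #cycles} = (−1)^{51−15} = (−1)^36 = +1.
The Jacobi symbol (13|51) = +1 (Zolotarev) agrees.

+1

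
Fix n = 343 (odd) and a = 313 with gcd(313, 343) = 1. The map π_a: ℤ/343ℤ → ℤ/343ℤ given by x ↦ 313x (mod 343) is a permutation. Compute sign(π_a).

Trace 97: π^k(97) = [97, 177, 178, 148, 19, 116, 293] for k=0..6.
The orbit structure of x ↦ 313x mod 343: 16 orbits of sizes [42, 42, 42, 42, 42, 42, 42, 6, 6, 6, 6, 6, 6, 6, 6, 1].
Σ(ℓ_i−1) = 343−16 = 327; sign = (−1)^327 = -1.
Check: (313/343) = -1 by Zolotarev.

-1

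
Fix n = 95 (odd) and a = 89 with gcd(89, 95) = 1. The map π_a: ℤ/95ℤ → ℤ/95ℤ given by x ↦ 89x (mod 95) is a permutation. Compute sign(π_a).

-1

Start at x=59: 59 → 26 → 34 → 81 → 84 → 66 → 79 → … (one orbit).
π_89 has 8 disjoint cycles with lengths [18, 18, 18, 18, 18, 2, 2, 1] on {0,…,94}.
n − c = 95 − 8 = 87; sign = (−1)^87 = -1.
Zolotarev: (89|95) = -1, matching the cycle-count sign.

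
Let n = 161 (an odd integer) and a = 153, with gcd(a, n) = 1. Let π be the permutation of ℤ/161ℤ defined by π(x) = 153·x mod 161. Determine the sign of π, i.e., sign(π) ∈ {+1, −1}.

+1

Start at x=64: 64 → 132 → 71 → 76 → 36 → 34 → 50 → … (one orbit).
11 cycles of lengths [22, 22, 22, 22, 22, 22, 22, 2, 2, 2, 1].
sign(π) = (−1)^{n − #cycles} = (−1)^{161−11} = (−1)^150 = +1.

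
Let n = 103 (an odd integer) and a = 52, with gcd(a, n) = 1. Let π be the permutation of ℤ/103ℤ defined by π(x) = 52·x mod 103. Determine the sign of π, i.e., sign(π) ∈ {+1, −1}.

Orbit of 14 under x↦52x: [14, 7, 55, 79, 91, 97, 100]… (length divides ord_103(52)).
Cycle type of π: 51×2 + 1; total 3 cycles.
With 3 cycles on 103 points, sign = (−1)^{103−3} = +1.
The Jacobi symbol (52|103) = +1 (Zolotarev) agrees.

+1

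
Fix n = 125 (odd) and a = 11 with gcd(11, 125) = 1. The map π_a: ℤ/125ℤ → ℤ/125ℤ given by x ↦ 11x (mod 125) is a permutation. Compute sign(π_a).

+1

Trace 36: π^k(36) = [36, 21, 106, 41, 76, 86, 71] for k=0..6.
13 cycles of lengths [25, 25, 25, 25, 5, 5, 5, 5, 1, 1, 1, 1, 1].
With 13 cycles on 125 points, sign = (−1)^{125−13} = +1.
(11|125)_J = +1 (Zolotarev's lemma cross-check).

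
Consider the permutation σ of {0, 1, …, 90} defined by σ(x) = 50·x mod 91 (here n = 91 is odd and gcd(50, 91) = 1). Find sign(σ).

-1

Start at x=57: 57 → 29 → 85 → 64 → 15 → 22 → 8 → … (one orbit).
Cycle lengths of π_50 on ℤ/91ℤ: [12, 12, 12, 12, 12, 12, 12, 1, 1, 1, 1, 1, 1, 1]; 14 cycles in total.
With 14 cycles on 91 points, sign = (−1)^{91−14} = -1.
Zolotarev: (50|91) = -1, matching the cycle-count sign.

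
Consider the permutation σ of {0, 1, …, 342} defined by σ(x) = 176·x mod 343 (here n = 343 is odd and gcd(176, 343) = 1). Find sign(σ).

Start at x=295: 295 → 127 → 57 → 85 → 211 → 92 → 71 → … (one orbit).
19 cycles of lengths [49, 49, 49, 49, 49, 49, 7, 7, 7, 7, 7, 7, 1, 1, 1, 1, 1, 1, 1].
sign(π) = (−1)^{n − #cycles} = (−1)^{343−19} = (−1)^324 = +1.

+1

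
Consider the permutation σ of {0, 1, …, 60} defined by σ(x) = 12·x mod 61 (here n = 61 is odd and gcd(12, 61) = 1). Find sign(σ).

+1

Start at x=16: 16 → 9 → 47 → 15 → 58 → 25 → 56 → … (one orbit).
The orbit structure of x ↦ 12x mod 61: 5 orbits of sizes [15, 15, 15, 15, 1].
sign(π) = (−1)^{n − #cycles} = (−1)^{61−5} = (−1)^56 = +1.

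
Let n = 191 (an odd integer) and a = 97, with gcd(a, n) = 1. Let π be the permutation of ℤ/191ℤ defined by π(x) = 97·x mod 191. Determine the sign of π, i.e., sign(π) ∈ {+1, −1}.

+1

Start at x=2: 2 → 3 → 100 → 150 → 34 → 51 → 172 → … (one orbit).
3 cycles of lengths [95, 95, 1].
With 3 cycles on 191 points, sign = (−1)^{191−3} = +1.
Check: (97/191) = +1 by Zolotarev.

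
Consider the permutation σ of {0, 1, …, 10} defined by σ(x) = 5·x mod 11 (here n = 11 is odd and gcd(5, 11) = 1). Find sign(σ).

Orbit of 5 under x↦5x: [5, 3, 4, 9, 1]… (length divides ord_11(5)).
π_5 has 3 disjoint cycles with lengths [5, 5, 1] on {0,…,10}.
Σ(ℓ_i−1) = 11−3 = 8; sign = (−1)^8 = +1.
The Jacobi symbol (5|11) = +1 (Zolotarev) agrees.

+1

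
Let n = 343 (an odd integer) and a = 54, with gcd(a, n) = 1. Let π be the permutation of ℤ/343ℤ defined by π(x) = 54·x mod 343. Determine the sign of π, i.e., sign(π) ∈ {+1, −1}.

Orbit of 78 under x↦54x: [78, 96, 39, 48, 191, 24, 267]… (length divides ord_343(54)).
Cycle lengths of π_54 on ℤ/343ℤ: [294, 42, 6, 1]; 4 cycles in total.
With 4 cycles on 343 points, sign = (−1)^{343−4} = -1.
Via Zolotarev, sign(π_{54}) = (54|343) = -1.

-1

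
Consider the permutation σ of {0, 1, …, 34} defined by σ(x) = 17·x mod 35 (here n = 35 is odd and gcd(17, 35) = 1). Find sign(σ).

Start at x=12: 12 → 29 → 3 → 16 → 27 → 4 → 33 → … (one orbit).
Decompose π into cycles: lengths [12, 12, 6, 4, 1] (5 cycles, including the fixed point 0).
n − c = 35 − 5 = 30; sign = (−1)^30 = +1.
Via Zolotarev, sign(π_{17}) = (17|35) = +1.

+1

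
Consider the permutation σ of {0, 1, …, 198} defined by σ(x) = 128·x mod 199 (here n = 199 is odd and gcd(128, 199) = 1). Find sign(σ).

+1

Start at x=65: 65 → 161 → 111 → 79 → 162 → 40 → 145 → … (one orbit).
Cycle type of π: 99×2 + 1; total 3 cycles.
n − c = 199 − 3 = 196; sign = (−1)^196 = +1.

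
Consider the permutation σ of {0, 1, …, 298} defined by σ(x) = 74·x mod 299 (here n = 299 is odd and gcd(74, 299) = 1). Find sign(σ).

-1

Trace 289: π^k(289) = [289, 157, 256, 107, 144, 191, 81] for k=0..6.
Decompose π into cycles: lengths [66, 66, 66, 66, 22, 3, 3, 3, 3, 1] (10 cycles, including the fixed point 0).
299 − 10 = 289 transpositions; sign(π) = (−1)^289 = -1.
The Jacobi symbol (74|299) = -1 (Zolotarev) agrees.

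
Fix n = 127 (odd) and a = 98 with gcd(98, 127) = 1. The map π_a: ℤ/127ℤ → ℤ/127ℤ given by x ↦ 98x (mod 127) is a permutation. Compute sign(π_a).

+1

Orbit of 113 under x↦98x: [113, 25, 37, 70, 2, 69, 31]… (length divides ord_127(98)).
The orbit structure of x ↦ 98x mod 127: 3 orbits of sizes [63, 63, 1].
With 3 cycles on 127 points, sign = (−1)^{127−3} = +1.
Check: (98/127) = +1 by Zolotarev.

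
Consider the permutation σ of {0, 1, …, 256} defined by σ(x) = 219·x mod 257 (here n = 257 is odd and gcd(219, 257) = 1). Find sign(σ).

Trace 74: π^k(74) = [74, 15, 201, 72, 91, 140, 77] for k=0..6.
Cycle lengths of π_219 on ℤ/257ℤ: [256, 1]; 2 cycles in total.
sign(π) = (−1)^{n − #cycles} = (−1)^{257−2} = (−1)^255 = -1.

-1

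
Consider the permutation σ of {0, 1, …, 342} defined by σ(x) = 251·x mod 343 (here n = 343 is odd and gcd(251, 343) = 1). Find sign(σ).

Trace 202: π^k(202) = [202, 281, 216, 22, 34, 302, 342] for k=0..6.
10 cycles of lengths [98, 98, 98, 14, 14, 14, 2, 2, 2, 1].
n − c = 343 − 10 = 333; sign = (−1)^333 = -1.
Via Zolotarev, sign(π_{251}) = (251|343) = -1.

-1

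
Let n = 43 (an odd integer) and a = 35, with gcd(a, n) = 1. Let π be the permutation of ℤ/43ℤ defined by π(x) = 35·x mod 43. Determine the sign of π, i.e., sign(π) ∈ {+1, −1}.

Start at x=35: 35 → 21 → 4 → 11 → 41 → 16 → 1 → 35 (one orbit).
Decompose π into cycles: lengths [7, 7, 7, 7, 7, 7, 1] (7 cycles, including the fixed point 0).
7 cycles on 43: each ℓ→(−1)^(ℓ−1), product (−1)^36 = +1.

+1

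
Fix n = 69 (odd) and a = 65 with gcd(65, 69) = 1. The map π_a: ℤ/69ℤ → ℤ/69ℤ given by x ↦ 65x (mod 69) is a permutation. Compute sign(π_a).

+1

Orbit of 20 under x↦65x: [20, 58, 44, 31, 14, 13, 17]… (length divides ord_69(65)).
Cycle type of π: 22×3 + 2 + 1; total 5 cycles.
n − c = 69 − 5 = 64; sign = (−1)^64 = +1.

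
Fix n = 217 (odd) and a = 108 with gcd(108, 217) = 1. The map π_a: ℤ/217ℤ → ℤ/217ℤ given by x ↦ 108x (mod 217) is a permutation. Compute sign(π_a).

Trace 178: π^k(178) = [178, 128, 153, 32, 201, 8, 213] for k=0..6.
Decompose π into cycles: lengths [30, 30, 30, 30, 30, 30, 10, 10, 10, 6, 1] (11 cycles, including the fixed point 0).
With 11 cycles on 217 points, sign = (−1)^{217−11} = +1.
Check: (108/217) = +1 by Zolotarev.

+1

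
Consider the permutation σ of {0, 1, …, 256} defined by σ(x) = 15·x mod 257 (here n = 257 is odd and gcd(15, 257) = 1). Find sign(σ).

Orbit of 128 under x↦15x: [128, 121, 16, 240, 2, 30, 193]… (length divides ord_257(15)).
Cycle lengths of π_15 on ℤ/257ℤ: [32, 32, 32, 32, 32, 32, 32, 32, 1]; 9 cycles in total.
257 − 9 = 248 transpositions; sign(π) = (−1)^248 = +1.

+1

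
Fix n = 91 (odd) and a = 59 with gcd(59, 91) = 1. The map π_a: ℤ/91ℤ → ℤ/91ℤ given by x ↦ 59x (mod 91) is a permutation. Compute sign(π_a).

Orbit of 34 under x↦59x: [34, 4, 54, 1, 59, 23, 83]… (length divides ord_91(59)).
Cycle type of π: 12×7 + 6 + 1; total 9 cycles.
sign(π) = (−1)^{n − #cycles} = (−1)^{91−9} = (−1)^82 = +1.

+1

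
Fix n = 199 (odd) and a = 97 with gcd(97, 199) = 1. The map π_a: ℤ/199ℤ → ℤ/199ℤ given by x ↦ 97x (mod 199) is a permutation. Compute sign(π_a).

-1

Trace 170: π^k(170) = [170, 172, 167, 80, 198, 102, 143] for k=0..6.
2 cycles of lengths [198, 1].
sign(π) = (−1)^{n − #cycles} = (−1)^{199−2} = (−1)^197 = -1.
The Jacobi symbol (97|199) = -1 (Zolotarev) agrees.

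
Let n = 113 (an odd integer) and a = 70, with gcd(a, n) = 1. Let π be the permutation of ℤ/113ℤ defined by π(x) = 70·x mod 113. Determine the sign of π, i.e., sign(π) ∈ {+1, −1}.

Trace 88: π^k(88) = [88, 58, 105, 5, 11, 92, 112] for k=0..6.
2 cycles of lengths [112, 1].
n − c = 113 − 2 = 111; sign = (−1)^111 = -1.
(70|113)_J = -1 (Zolotarev's lemma cross-check).

-1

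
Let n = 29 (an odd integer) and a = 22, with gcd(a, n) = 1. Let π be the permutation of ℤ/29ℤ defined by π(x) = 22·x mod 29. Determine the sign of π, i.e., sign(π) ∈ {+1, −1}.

+1

Orbit of 16 under x↦22x: [16, 4, 1, 22, 20, 5, 23]… (length divides ord_29(22)).
3 cycles of lengths [14, 14, 1].
With 3 cycles on 29 points, sign = (−1)^{29−3} = +1.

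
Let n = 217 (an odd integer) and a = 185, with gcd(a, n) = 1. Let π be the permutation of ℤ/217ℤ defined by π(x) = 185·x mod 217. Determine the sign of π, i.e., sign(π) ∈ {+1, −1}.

Orbit of 61 under x↦185x: [61, 1, 185, 156, 216, 32]… (length divides ord_217(185)).
The orbit structure of x ↦ 185x mod 217: 47 orbits of sizes [6, 6, 6, 6, 6, 6, 6, 6, 6, 6, 6, 6, 6, 6, 6, 6, 6, 6, 6, 6, 6, 6, 6, 6, 6, 6, 6, 6, 6, 6, 6, 2, 2, 2, 2, 2, 2, 2, 2, 2, 2, 2, 2, 2, 2, 2, 1].
sign(π) = (−1)^{n − #cycles} = (−1)^{217−47} = (−1)^170 = +1.
Zolotarev: (185|217) = +1, matching the cycle-count sign.

+1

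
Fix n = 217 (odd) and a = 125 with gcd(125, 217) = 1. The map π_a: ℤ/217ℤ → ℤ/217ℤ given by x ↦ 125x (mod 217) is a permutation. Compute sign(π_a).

-1

Orbit of 125 under x↦125x: [125, 1]… (length divides ord_217(125)).
124 cycles of lengths [2, 2, 2, 2, 2, 2, 2, 2, 2, 2, 2, 2, 2, 2, 2, 2, 2, 2, 2, 2, 2, 2, 2, 2, 2, 2, 2, 2, 2, 2, 2, 2, 2, 2, 2, 2, 2, 2, 2, 2, 2, 2, 2, 2, 2, 2, 2, 2, 2, 2, 2, 2, 2, 2, 2, 2, 2, 2, 2, 2, 2, 2, 2, 2, 2, 2, 2, 2, 2, 2, 2, 2, 2, 2, 2, 2, 2, 2, 2, 2, 2, 2, 2, 2, 2, 2, 2, 2, 2, 2, 2, 2, 2, 1, 1, 1, 1, 1, 1, 1, 1, 1, 1, 1, 1, 1, 1, 1, 1, 1, 1, 1, 1, 1, 1, 1, 1, 1, 1, 1, 1, 1, 1, 1].
sign(π) = (−1)^{n − #cycles} = (−1)^{217−124} = (−1)^93 = -1.
(125|217)_J = -1 (Zolotarev's lemma cross-check).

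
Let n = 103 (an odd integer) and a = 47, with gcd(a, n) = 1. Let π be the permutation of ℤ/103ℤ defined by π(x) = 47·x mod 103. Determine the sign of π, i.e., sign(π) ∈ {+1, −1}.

-1

Orbit of 46 under x↦47x: [46, 102, 56, 57, 1, 47]… (length divides ord_103(47)).
Cycle type of π: 6×17 + 1; total 18 cycles.
sign(π) = (−1)^{n − #cycles} = (−1)^{103−18} = (−1)^85 = -1.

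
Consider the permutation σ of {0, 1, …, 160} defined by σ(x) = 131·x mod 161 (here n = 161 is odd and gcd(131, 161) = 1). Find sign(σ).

Trace 127: π^k(127) = [127, 54, 151, 139, 16, 3, 71] for k=0..6.
π_131 has 6 disjoint cycles with lengths [66, 66, 11, 11, 6, 1] on {0,…,160}.
Σ(ℓ_i−1) = 161−6 = 155; sign = (−1)^155 = -1.
Via Zolotarev, sign(π_{131}) = (131|161) = -1.

-1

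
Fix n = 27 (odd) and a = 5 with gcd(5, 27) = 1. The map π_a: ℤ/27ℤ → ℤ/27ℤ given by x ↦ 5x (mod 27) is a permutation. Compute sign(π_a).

Trace 25: π^k(25) = [25, 17, 4, 20, 19, 14, 16] for k=0..6.
π_5 has 4 disjoint cycles with lengths [18, 6, 2, 1] on {0,…,26}.
4 cycles on 27: each ℓ→(−1)^(ℓ−1), product (−1)^23 = -1.
Via Zolotarev, sign(π_{5}) = (5|27) = -1.

-1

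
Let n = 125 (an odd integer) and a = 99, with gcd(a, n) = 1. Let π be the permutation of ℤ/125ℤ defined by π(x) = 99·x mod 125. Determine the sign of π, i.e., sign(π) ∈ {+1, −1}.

Trace 24: π^k(24) = [24, 1, 99, 51, 49, 101, 124] for k=0..6.
The orbit structure of x ↦ 99x mod 125: 23 orbits of sizes [10, 10, 10, 10, 10, 10, 10, 10, 10, 10, 2, 2, 2, 2, 2, 2, 2, 2, 2, 2, 2, 2, 1].
With 23 cycles on 125 points, sign = (−1)^{125−23} = +1.

+1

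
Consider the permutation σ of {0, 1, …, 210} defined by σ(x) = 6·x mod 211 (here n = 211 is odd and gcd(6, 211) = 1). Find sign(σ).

+1

Start at x=52: 52 → 101 → 184 → 49 → 83 → 76 → 34 → … (one orbit).
3 cycles of lengths [105, 105, 1].
Σ(ℓ_i−1) = 211−3 = 208; sign = (−1)^208 = +1.
Zolotarev: (6|211) = +1, matching the cycle-count sign.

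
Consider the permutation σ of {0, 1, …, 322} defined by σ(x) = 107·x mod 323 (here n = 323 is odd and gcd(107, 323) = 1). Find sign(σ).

Orbit of 88 under x↦107x: [88, 49, 75, 273, 141, 229, 278]… (length divides ord_323(107)).
Cycle type of π: 48×6 + 16 + 6×3 + 1; total 11 cycles.
11 cycles on 323: each ℓ→(−1)^(ℓ−1), product (−1)^312 = +1.

+1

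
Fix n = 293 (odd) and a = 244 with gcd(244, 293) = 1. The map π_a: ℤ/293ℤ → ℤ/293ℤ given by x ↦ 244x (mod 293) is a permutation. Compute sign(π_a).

+1

Start at x=191: 191 → 17 → 46 → 90 → 278 → 149 → 24 → … (one orbit).
5 cycles of lengths [73, 73, 73, 73, 1].
293 − 5 = 288 transpositions; sign(π) = (−1)^288 = +1.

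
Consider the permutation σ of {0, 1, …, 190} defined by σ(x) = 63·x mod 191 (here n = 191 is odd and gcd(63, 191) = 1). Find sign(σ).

-1

Start at x=65: 65 → 84 → 135 → 101 → 60 → 151 → 154 → … (one orbit).
2 cycles of lengths [190, 1].
191 − 2 = 189 transpositions; sign(π) = (−1)^189 = -1.
(63|191)_J = -1 (Zolotarev's lemma cross-check).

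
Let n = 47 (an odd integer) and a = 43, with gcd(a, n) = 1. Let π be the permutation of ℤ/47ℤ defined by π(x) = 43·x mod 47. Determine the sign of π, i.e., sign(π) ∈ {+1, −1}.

-1

Trace 11: π^k(11) = [11, 3, 35, 1, 43, 16, 30] for k=0..6.
Decompose π into cycles: lengths [46, 1] (2 cycles, including the fixed point 0).
2 cycles on 47: each ℓ→(−1)^(ℓ−1), product (−1)^45 = -1.
Zolotarev: (43|47) = -1, matching the cycle-count sign.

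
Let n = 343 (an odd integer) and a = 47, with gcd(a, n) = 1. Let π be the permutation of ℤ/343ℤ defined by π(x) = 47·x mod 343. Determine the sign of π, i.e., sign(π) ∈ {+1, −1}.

-1

Start at x=68: 68 → 109 → 321 → 338 → 108 → 274 → 187 → … (one orbit).
The orbit structure of x ↦ 47x mod 343: 4 orbits of sizes [294, 42, 6, 1].
4 cycles on 343: each ℓ→(−1)^(ℓ−1), product (−1)^339 = -1.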